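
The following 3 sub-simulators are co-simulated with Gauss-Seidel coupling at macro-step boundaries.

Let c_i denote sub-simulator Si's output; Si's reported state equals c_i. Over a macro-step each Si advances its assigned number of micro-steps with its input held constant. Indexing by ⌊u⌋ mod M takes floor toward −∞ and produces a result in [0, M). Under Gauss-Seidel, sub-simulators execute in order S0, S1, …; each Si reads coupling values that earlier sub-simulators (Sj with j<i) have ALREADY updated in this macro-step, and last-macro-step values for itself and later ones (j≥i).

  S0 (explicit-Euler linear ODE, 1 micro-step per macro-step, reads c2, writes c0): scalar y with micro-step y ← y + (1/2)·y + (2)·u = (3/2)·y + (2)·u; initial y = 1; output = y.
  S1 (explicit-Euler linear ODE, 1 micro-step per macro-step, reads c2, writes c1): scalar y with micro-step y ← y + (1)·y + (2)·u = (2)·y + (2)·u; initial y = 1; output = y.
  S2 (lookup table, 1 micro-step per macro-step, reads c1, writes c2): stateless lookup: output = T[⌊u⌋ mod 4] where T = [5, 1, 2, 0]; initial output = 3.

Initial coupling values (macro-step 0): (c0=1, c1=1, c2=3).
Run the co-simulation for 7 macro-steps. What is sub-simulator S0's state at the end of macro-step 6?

macro 1: S0 reads c2=3 → after 1×micro: 15/2; S1 reads c2=3 → after 1×micro: 8; S2 reads c1=8 → after 1×micro: 5 ⇒ (c0=15/2, c1=8, c2=5)
macro 2: S0 reads c2=5 → after 1×micro: 85/4; S1 reads c2=5 → after 1×micro: 26; S2 reads c1=26 → after 1×micro: 2 ⇒ (c0=85/4, c1=26, c2=2)
macro 3: S0 reads c2=2 → after 1×micro: 287/8; S1 reads c2=2 → after 1×micro: 56; S2 reads c1=56 → after 1×micro: 5 ⇒ (c0=287/8, c1=56, c2=5)
macro 4: S0 reads c2=5 → after 1×micro: 1021/16; S1 reads c2=5 → after 1×micro: 122; S2 reads c1=122 → after 1×micro: 2 ⇒ (c0=1021/16, c1=122, c2=2)
macro 5: S0 reads c2=2 → after 1×micro: 3191/32; S1 reads c2=2 → after 1×micro: 248; S2 reads c1=248 → after 1×micro: 5 ⇒ (c0=3191/32, c1=248, c2=5)
macro 6: S0 reads c2=5 → after 1×micro: 10213/64; S1 reads c2=5 → after 1×micro: 506; S2 reads c1=506 → after 1×micro: 2 ⇒ (c0=10213/64, c1=506, c2=2)
macro 7: S0 reads c2=2 → after 1×micro: 31151/128; S1 reads c2=2 → after 1×micro: 1016; S2 reads c1=1016 → after 1×micro: 5 ⇒ (c0=31151/128, c1=1016, c2=5)

S0 state at macro-step 6 = 10213/64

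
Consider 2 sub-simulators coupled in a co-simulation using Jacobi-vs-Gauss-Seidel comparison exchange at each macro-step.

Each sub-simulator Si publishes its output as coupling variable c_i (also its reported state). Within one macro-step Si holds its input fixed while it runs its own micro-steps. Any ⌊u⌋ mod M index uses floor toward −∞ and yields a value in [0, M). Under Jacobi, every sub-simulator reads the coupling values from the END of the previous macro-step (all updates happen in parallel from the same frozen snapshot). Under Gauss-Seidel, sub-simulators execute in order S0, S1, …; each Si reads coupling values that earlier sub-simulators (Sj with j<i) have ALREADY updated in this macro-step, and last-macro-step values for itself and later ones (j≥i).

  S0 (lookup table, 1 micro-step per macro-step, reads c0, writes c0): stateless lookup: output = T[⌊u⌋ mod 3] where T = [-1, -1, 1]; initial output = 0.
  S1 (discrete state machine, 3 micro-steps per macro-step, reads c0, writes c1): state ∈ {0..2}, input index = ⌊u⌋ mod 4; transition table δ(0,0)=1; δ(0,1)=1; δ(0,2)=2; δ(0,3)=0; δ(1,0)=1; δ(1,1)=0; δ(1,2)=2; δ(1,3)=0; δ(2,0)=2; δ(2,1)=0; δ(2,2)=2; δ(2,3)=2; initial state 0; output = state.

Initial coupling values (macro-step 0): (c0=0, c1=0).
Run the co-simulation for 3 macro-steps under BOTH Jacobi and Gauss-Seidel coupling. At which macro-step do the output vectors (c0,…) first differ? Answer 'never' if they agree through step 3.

[Jacobi] macro 1: S0 reads c0=0 → after 1×micro: -1; S1 reads c0=0 → after 3×micro: 1 ⇒ (c0=-1, c1=1)
[Jacobi] macro 2: S0 reads c0=-1 → after 1×micro: 1; S1 reads c0=-1 → after 3×micro: 0 ⇒ (c0=1, c1=0)
[Jacobi] macro 3: S0 reads c0=1 → after 1×micro: -1; S1 reads c0=1 → after 3×micro: 1 ⇒ (c0=-1, c1=1)
[Gauss-Seidel] macro 1: S0 reads c0=0 → after 1×micro: -1; S1 reads c0=-1 → after 3×micro: 0 ⇒ (c0=-1, c1=0)
[Gauss-Seidel] macro 2: S0 reads c0=-1 → after 1×micro: 1; S1 reads c0=1 → after 3×micro: 1 ⇒ (c0=1, c1=1)
[Gauss-Seidel] macro 3: S0 reads c0=1 → after 1×micro: -1; S1 reads c0=-1 → after 3×micro: 0 ⇒ (c0=-1, c1=0)

first divergence at macro-step: 1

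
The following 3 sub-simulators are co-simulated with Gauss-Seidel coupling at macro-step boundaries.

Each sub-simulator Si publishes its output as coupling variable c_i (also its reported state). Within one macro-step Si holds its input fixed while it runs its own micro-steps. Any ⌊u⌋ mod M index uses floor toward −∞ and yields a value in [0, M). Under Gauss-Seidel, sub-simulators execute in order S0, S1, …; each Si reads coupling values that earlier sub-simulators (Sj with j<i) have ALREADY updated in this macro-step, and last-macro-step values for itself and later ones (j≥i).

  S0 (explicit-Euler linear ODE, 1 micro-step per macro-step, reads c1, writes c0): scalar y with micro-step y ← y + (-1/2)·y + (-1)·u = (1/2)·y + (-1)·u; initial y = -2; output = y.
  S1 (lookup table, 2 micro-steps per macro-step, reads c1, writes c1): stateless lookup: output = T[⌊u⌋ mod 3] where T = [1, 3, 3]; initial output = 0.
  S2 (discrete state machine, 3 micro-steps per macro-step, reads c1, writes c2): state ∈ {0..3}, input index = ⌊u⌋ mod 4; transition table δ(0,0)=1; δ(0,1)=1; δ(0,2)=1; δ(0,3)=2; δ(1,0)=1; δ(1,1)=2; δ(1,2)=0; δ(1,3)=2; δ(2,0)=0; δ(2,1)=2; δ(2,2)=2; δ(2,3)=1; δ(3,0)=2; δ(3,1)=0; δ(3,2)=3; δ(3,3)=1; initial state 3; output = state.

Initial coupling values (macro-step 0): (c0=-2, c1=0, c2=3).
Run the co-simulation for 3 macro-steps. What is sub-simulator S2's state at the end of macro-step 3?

S2 state at macro-step 3 = 2

macro 1: S0 reads c1=0 → after 1×micro: -1; S1 reads c1=0 → after 2×micro: 1; S2 reads c1=1 → after 3×micro: 2 ⇒ (c0=-1, c1=1, c2=2)
macro 2: S0 reads c1=1 → after 1×micro: -3/2; S1 reads c1=1 → after 2×micro: 3; S2 reads c1=3 → after 3×micro: 1 ⇒ (c0=-3/2, c1=3, c2=1)
macro 3: S0 reads c1=3 → after 1×micro: -15/4; S1 reads c1=3 → after 2×micro: 1; S2 reads c1=1 → after 3×micro: 2 ⇒ (c0=-15/4, c1=1, c2=2)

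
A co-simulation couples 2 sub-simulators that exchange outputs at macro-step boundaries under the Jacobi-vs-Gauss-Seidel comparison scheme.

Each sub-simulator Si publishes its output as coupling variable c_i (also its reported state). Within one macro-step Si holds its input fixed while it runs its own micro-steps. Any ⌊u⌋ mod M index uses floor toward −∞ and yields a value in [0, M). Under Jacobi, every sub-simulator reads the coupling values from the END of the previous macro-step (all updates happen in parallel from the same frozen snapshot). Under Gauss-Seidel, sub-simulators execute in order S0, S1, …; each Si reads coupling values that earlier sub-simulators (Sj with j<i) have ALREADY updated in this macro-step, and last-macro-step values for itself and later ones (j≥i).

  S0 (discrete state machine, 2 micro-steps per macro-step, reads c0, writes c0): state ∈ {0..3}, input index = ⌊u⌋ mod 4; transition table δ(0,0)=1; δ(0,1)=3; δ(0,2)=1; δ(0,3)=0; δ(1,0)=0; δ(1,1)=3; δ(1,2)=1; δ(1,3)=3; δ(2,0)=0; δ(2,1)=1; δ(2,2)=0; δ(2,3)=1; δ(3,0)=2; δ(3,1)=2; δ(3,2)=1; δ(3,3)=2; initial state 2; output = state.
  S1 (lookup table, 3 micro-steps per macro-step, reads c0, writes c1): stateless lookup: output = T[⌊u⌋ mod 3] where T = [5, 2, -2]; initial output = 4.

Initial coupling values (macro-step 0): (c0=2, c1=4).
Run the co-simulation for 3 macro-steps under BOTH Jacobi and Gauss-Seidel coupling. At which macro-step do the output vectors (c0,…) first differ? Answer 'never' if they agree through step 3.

[Jacobi] macro 1: S0 reads c0=2 → after 2×micro: 1; S1 reads c0=2 → after 3×micro: -2 ⇒ (c0=1, c1=-2)
[Jacobi] macro 2: S0 reads c0=1 → after 2×micro: 2; S1 reads c0=1 → after 3×micro: 2 ⇒ (c0=2, c1=2)
[Jacobi] macro 3: S0 reads c0=2 → after 2×micro: 1; S1 reads c0=2 → after 3×micro: -2 ⇒ (c0=1, c1=-2)
[Gauss-Seidel] macro 1: S0 reads c0=2 → after 2×micro: 1; S1 reads c0=1 → after 3×micro: 2 ⇒ (c0=1, c1=2)
[Gauss-Seidel] macro 2: S0 reads c0=1 → after 2×micro: 2; S1 reads c0=2 → after 3×micro: -2 ⇒ (c0=2, c1=-2)
[Gauss-Seidel] macro 3: S0 reads c0=2 → after 2×micro: 1; S1 reads c0=1 → after 3×micro: 2 ⇒ (c0=1, c1=2)

first divergence at macro-step: 1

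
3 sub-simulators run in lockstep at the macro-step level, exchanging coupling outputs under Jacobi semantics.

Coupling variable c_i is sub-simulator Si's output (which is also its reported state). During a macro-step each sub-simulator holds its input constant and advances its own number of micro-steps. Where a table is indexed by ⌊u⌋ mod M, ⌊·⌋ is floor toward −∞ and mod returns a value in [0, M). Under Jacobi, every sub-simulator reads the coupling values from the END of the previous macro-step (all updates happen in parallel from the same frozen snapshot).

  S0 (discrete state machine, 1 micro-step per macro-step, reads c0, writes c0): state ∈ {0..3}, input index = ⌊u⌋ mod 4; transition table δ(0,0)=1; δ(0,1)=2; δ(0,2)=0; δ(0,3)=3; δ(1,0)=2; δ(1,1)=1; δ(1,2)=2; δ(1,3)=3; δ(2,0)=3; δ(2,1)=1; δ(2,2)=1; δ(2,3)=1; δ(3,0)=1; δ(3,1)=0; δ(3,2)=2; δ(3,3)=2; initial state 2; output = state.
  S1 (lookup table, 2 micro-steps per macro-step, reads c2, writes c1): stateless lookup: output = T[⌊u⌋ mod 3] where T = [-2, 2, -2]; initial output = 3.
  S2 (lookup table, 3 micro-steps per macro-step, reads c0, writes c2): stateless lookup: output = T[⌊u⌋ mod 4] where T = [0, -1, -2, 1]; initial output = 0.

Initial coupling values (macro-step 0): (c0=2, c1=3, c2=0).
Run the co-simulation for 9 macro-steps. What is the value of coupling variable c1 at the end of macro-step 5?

c1 at macro-step 5 = -2

macro 1: S0 reads c0=2 → after 1×micro: 1; S1 reads c2=0 → after 2×micro: -2; S2 reads c0=2 → after 3×micro: -2 ⇒ (c0=1, c1=-2, c2=-2)
macro 2: S0 reads c0=1 → after 1×micro: 1; S1 reads c2=-2 → after 2×micro: 2; S2 reads c0=1 → after 3×micro: -1 ⇒ (c0=1, c1=2, c2=-1)
macro 3: S0 reads c0=1 → after 1×micro: 1; S1 reads c2=-1 → after 2×micro: -2; S2 reads c0=1 → after 3×micro: -1 ⇒ (c0=1, c1=-2, c2=-1)
macro 4: S0 reads c0=1 → after 1×micro: 1; S1 reads c2=-1 → after 2×micro: -2; S2 reads c0=1 → after 3×micro: -1 ⇒ (c0=1, c1=-2, c2=-1)
macro 5: S0 reads c0=1 → after 1×micro: 1; S1 reads c2=-1 → after 2×micro: -2; S2 reads c0=1 → after 3×micro: -1 ⇒ (c0=1, c1=-2, c2=-1)
macro 6: S0 reads c0=1 → after 1×micro: 1; S1 reads c2=-1 → after 2×micro: -2; S2 reads c0=1 → after 3×micro: -1 ⇒ (c0=1, c1=-2, c2=-1)
macro 7: S0 reads c0=1 → after 1×micro: 1; S1 reads c2=-1 → after 2×micro: -2; S2 reads c0=1 → after 3×micro: -1 ⇒ (c0=1, c1=-2, c2=-1)
macro 8: S0 reads c0=1 → after 1×micro: 1; S1 reads c2=-1 → after 2×micro: -2; S2 reads c0=1 → after 3×micro: -1 ⇒ (c0=1, c1=-2, c2=-1)
macro 9: S0 reads c0=1 → after 1×micro: 1; S1 reads c2=-1 → after 2×micro: -2; S2 reads c0=1 → after 3×micro: -1 ⇒ (c0=1, c1=-2, c2=-1)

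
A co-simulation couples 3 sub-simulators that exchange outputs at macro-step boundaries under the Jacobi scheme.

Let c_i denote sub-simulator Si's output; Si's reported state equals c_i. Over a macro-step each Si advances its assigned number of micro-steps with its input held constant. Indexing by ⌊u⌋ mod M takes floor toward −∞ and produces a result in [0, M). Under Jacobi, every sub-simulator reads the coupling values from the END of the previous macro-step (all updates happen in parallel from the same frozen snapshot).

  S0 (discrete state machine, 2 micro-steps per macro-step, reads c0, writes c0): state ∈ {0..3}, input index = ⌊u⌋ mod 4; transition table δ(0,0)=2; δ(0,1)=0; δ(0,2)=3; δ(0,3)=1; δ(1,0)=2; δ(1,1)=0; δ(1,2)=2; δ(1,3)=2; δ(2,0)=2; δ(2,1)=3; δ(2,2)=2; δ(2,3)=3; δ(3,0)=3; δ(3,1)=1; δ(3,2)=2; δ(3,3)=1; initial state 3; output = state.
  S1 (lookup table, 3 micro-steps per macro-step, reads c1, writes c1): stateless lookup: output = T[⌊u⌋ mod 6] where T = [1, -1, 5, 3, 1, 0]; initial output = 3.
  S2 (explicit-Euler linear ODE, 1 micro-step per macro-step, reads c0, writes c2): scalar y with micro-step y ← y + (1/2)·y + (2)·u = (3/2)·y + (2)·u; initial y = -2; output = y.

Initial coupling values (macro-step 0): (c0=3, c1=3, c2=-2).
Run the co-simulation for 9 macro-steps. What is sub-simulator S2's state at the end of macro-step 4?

macro 1: S0 reads c0=3 → after 2×micro: 2; S1 reads c1=3 → after 3×micro: 3; S2 reads c0=3 → after 1×micro: 3 ⇒ (c0=2, c1=3, c2=3)
macro 2: S0 reads c0=2 → after 2×micro: 2; S1 reads c1=3 → after 3×micro: 3; S2 reads c0=2 → after 1×micro: 17/2 ⇒ (c0=2, c1=3, c2=17/2)
macro 3: S0 reads c0=2 → after 2×micro: 2; S1 reads c1=3 → after 3×micro: 3; S2 reads c0=2 → after 1×micro: 67/4 ⇒ (c0=2, c1=3, c2=67/4)
macro 4: S0 reads c0=2 → after 2×micro: 2; S1 reads c1=3 → after 3×micro: 3; S2 reads c0=2 → after 1×micro: 233/8 ⇒ (c0=2, c1=3, c2=233/8)
macro 5: S0 reads c0=2 → after 2×micro: 2; S1 reads c1=3 → after 3×micro: 3; S2 reads c0=2 → after 1×micro: 763/16 ⇒ (c0=2, c1=3, c2=763/16)
macro 6: S0 reads c0=2 → after 2×micro: 2; S1 reads c1=3 → after 3×micro: 3; S2 reads c0=2 → after 1×micro: 2417/32 ⇒ (c0=2, c1=3, c2=2417/32)
macro 7: S0 reads c0=2 → after 2×micro: 2; S1 reads c1=3 → after 3×micro: 3; S2 reads c0=2 → after 1×micro: 7507/64 ⇒ (c0=2, c1=3, c2=7507/64)
macro 8: S0 reads c0=2 → after 2×micro: 2; S1 reads c1=3 → after 3×micro: 3; S2 reads c0=2 → after 1×micro: 23033/128 ⇒ (c0=2, c1=3, c2=23033/128)
macro 9: S0 reads c0=2 → after 2×micro: 2; S1 reads c1=3 → after 3×micro: 3; S2 reads c0=2 → after 1×micro: 70123/256 ⇒ (c0=2, c1=3, c2=70123/256)

S2 state at macro-step 4 = 233/8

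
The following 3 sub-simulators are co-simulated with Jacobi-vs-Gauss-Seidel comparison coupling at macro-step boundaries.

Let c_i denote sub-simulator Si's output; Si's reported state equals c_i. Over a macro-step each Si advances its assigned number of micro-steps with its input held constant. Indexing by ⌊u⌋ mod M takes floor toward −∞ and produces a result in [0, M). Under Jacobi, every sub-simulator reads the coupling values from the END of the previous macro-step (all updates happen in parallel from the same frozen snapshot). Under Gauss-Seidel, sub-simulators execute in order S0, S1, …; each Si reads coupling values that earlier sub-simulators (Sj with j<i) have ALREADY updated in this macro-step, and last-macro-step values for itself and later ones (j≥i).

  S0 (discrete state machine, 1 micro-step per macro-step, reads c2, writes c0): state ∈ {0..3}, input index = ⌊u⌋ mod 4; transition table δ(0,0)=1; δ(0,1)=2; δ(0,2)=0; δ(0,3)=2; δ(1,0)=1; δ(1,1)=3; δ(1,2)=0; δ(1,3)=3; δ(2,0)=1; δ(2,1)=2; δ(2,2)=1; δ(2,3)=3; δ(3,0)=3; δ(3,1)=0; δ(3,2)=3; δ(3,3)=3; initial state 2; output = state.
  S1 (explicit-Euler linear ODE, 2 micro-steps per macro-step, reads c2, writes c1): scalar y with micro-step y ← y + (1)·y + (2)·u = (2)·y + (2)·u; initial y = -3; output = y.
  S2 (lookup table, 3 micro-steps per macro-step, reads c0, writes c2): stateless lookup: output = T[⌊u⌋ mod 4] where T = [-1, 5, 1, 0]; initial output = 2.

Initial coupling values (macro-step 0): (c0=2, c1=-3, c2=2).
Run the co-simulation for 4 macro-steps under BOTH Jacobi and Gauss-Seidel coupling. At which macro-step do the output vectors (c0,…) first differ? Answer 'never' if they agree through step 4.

[Jacobi] macro 1: S0 reads c2=2 → after 1×micro: 1; S1 reads c2=2 → after 2×micro: 0; S2 reads c0=2 → after 3×micro: 1 ⇒ (c0=1, c1=0, c2=1)
[Jacobi] macro 2: S0 reads c2=1 → after 1×micro: 3; S1 reads c2=1 → after 2×micro: 6; S2 reads c0=1 → after 3×micro: 5 ⇒ (c0=3, c1=6, c2=5)
[Jacobi] macro 3: S0 reads c2=5 → after 1×micro: 0; S1 reads c2=5 → after 2×micro: 54; S2 reads c0=3 → after 3×micro: 0 ⇒ (c0=0, c1=54, c2=0)
[Jacobi] macro 4: S0 reads c2=0 → after 1×micro: 1; S1 reads c2=0 → after 2×micro: 216; S2 reads c0=0 → after 3×micro: -1 ⇒ (c0=1, c1=216, c2=-1)
[Gauss-Seidel] macro 1: S0 reads c2=2 → after 1×micro: 1; S1 reads c2=2 → after 2×micro: 0; S2 reads c0=1 → after 3×micro: 5 ⇒ (c0=1, c1=0, c2=5)
[Gauss-Seidel] macro 2: S0 reads c2=5 → after 1×micro: 3; S1 reads c2=5 → after 2×micro: 30; S2 reads c0=3 → after 3×micro: 0 ⇒ (c0=3, c1=30, c2=0)
[Gauss-Seidel] macro 3: S0 reads c2=0 → after 1×micro: 3; S1 reads c2=0 → after 2×micro: 120; S2 reads c0=3 → after 3×micro: 0 ⇒ (c0=3, c1=120, c2=0)
[Gauss-Seidel] macro 4: S0 reads c2=0 → after 1×micro: 3; S1 reads c2=0 → after 2×micro: 480; S2 reads c0=3 → after 3×micro: 0 ⇒ (c0=3, c1=480, c2=0)

first divergence at macro-step: 1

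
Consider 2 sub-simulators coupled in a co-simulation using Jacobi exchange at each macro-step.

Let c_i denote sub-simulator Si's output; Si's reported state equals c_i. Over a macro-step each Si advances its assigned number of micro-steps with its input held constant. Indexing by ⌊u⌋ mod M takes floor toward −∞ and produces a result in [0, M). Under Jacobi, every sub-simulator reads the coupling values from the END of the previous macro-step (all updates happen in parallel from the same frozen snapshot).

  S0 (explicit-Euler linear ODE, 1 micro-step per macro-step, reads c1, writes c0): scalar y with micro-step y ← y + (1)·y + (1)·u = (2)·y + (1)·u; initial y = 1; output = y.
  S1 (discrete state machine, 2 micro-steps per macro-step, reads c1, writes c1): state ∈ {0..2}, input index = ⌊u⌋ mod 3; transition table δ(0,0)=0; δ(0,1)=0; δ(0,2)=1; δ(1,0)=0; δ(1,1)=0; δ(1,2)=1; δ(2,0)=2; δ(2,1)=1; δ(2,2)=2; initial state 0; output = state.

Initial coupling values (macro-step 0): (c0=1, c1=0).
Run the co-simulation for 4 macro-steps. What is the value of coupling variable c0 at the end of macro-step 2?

macro 1: S0 reads c1=0 → after 1×micro: 2; S1 reads c1=0 → after 2×micro: 0 ⇒ (c0=2, c1=0)
macro 2: S0 reads c1=0 → after 1×micro: 4; S1 reads c1=0 → after 2×micro: 0 ⇒ (c0=4, c1=0)
macro 3: S0 reads c1=0 → after 1×micro: 8; S1 reads c1=0 → after 2×micro: 0 ⇒ (c0=8, c1=0)
macro 4: S0 reads c1=0 → after 1×micro: 16; S1 reads c1=0 → after 2×micro: 0 ⇒ (c0=16, c1=0)

c0 at macro-step 2 = 4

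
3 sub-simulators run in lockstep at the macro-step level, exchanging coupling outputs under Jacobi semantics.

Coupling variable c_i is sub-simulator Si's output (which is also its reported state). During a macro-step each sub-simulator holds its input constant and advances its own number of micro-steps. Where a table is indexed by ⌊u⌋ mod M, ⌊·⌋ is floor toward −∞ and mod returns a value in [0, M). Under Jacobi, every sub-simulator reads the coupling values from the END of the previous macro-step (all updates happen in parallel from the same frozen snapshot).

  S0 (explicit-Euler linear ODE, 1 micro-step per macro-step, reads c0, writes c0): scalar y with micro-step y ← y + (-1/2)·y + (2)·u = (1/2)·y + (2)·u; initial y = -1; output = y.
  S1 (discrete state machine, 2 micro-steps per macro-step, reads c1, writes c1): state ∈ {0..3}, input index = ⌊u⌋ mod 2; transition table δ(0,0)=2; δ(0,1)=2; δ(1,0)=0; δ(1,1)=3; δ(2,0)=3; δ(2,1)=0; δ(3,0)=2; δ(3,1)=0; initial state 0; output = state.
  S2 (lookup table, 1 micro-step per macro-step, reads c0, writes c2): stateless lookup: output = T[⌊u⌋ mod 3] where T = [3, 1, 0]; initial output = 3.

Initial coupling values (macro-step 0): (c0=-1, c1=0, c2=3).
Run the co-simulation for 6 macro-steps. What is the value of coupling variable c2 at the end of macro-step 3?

c2 at macro-step 3 = 0

macro 1: S0 reads c0=-1 → after 1×micro: -5/2; S1 reads c1=0 → after 2×micro: 3; S2 reads c0=-1 → after 1×micro: 0 ⇒ (c0=-5/2, c1=3, c2=0)
macro 2: S0 reads c0=-5/2 → after 1×micro: -25/4; S1 reads c1=3 → after 2×micro: 2; S2 reads c0=-5/2 → after 1×micro: 3 ⇒ (c0=-25/4, c1=2, c2=3)
macro 3: S0 reads c0=-25/4 → after 1×micro: -125/8; S1 reads c1=2 → after 2×micro: 2; S2 reads c0=-25/4 → after 1×micro: 0 ⇒ (c0=-125/8, c1=2, c2=0)
macro 4: S0 reads c0=-125/8 → after 1×micro: -625/16; S1 reads c1=2 → after 2×micro: 2; S2 reads c0=-125/8 → after 1×micro: 0 ⇒ (c0=-625/16, c1=2, c2=0)
macro 5: S0 reads c0=-625/16 → after 1×micro: -3125/32; S1 reads c1=2 → after 2×micro: 2; S2 reads c0=-625/16 → after 1×micro: 0 ⇒ (c0=-3125/32, c1=2, c2=0)
macro 6: S0 reads c0=-3125/32 → after 1×micro: -15625/64; S1 reads c1=2 → after 2×micro: 2; S2 reads c0=-3125/32 → after 1×micro: 1 ⇒ (c0=-15625/64, c1=2, c2=1)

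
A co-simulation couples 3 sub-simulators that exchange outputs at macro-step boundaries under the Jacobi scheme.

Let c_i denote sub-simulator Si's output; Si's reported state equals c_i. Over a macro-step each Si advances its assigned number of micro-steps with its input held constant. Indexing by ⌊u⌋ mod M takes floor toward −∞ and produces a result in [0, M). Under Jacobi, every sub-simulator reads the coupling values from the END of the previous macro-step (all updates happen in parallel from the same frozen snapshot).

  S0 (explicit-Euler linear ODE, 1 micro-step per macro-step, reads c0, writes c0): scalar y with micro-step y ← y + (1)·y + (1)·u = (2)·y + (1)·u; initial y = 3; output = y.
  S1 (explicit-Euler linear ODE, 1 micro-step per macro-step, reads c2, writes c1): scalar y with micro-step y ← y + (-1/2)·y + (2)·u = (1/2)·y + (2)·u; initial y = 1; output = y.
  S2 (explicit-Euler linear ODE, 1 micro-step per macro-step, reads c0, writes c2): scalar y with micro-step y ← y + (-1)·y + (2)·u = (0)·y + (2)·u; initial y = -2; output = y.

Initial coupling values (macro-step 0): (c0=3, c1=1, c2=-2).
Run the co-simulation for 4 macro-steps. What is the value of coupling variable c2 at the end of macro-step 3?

c2 at macro-step 3 = 54

macro 1: S0 reads c0=3 → after 1×micro: 9; S1 reads c2=-2 → after 1×micro: -7/2; S2 reads c0=3 → after 1×micro: 6 ⇒ (c0=9, c1=-7/2, c2=6)
macro 2: S0 reads c0=9 → after 1×micro: 27; S1 reads c2=6 → after 1×micro: 41/4; S2 reads c0=9 → after 1×micro: 18 ⇒ (c0=27, c1=41/4, c2=18)
macro 3: S0 reads c0=27 → after 1×micro: 81; S1 reads c2=18 → after 1×micro: 329/8; S2 reads c0=27 → after 1×micro: 54 ⇒ (c0=81, c1=329/8, c2=54)
macro 4: S0 reads c0=81 → after 1×micro: 243; S1 reads c2=54 → after 1×micro: 2057/16; S2 reads c0=81 → after 1×micro: 162 ⇒ (c0=243, c1=2057/16, c2=162)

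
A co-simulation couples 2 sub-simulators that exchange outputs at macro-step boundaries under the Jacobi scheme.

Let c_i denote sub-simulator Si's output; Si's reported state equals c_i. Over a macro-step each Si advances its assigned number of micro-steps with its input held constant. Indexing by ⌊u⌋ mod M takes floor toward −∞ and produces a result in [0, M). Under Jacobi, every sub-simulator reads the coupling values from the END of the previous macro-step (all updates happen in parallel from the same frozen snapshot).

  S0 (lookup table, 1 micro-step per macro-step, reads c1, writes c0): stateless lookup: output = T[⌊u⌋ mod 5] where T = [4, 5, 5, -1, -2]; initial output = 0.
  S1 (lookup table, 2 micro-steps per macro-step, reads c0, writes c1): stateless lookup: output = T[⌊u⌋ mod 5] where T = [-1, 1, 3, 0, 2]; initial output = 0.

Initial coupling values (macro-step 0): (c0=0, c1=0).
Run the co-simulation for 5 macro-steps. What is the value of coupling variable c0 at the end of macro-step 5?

c0 at macro-step 5 = -2

macro 1: S0 reads c1=0 → after 1×micro: 4; S1 reads c0=0 → after 2×micro: -1 ⇒ (c0=4, c1=-1)
macro 2: S0 reads c1=-1 → after 1×micro: -2; S1 reads c0=4 → after 2×micro: 2 ⇒ (c0=-2, c1=2)
macro 3: S0 reads c1=2 → after 1×micro: 5; S1 reads c0=-2 → after 2×micro: 0 ⇒ (c0=5, c1=0)
macro 4: S0 reads c1=0 → after 1×micro: 4; S1 reads c0=5 → after 2×micro: -1 ⇒ (c0=4, c1=-1)
macro 5: S0 reads c1=-1 → after 1×micro: -2; S1 reads c0=4 → after 2×micro: 2 ⇒ (c0=-2, c1=2)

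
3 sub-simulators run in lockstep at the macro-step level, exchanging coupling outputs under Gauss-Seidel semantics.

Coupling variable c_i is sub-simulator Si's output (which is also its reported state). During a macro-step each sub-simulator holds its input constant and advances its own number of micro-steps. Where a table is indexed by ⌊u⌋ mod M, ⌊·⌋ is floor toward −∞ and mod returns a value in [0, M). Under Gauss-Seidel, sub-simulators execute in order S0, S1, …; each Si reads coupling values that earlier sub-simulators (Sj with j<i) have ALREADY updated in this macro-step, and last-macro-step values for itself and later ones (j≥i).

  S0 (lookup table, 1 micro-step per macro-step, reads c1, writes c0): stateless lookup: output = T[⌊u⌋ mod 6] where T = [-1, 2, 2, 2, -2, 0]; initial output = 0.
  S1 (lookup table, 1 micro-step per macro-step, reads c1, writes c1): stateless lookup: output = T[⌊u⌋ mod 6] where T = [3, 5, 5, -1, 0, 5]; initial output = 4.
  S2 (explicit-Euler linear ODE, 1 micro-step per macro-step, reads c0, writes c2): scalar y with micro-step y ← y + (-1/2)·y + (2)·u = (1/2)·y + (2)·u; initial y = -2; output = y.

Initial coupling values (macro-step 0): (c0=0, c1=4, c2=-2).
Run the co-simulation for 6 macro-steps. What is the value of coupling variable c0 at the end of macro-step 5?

c0 at macro-step 5 = 0

macro 1: S0 reads c1=4 → after 1×micro: -2; S1 reads c1=4 → after 1×micro: 0; S2 reads c0=-2 → after 1×micro: -5 ⇒ (c0=-2, c1=0, c2=-5)
macro 2: S0 reads c1=0 → after 1×micro: -1; S1 reads c1=0 → after 1×micro: 3; S2 reads c0=-1 → after 1×micro: -9/2 ⇒ (c0=-1, c1=3, c2=-9/2)
macro 3: S0 reads c1=3 → after 1×micro: 2; S1 reads c1=3 → after 1×micro: -1; S2 reads c0=2 → after 1×micro: 7/4 ⇒ (c0=2, c1=-1, c2=7/4)
macro 4: S0 reads c1=-1 → after 1×micro: 0; S1 reads c1=-1 → after 1×micro: 5; S2 reads c0=0 → after 1×micro: 7/8 ⇒ (c0=0, c1=5, c2=7/8)
macro 5: S0 reads c1=5 → after 1×micro: 0; S1 reads c1=5 → after 1×micro: 5; S2 reads c0=0 → after 1×micro: 7/16 ⇒ (c0=0, c1=5, c2=7/16)
macro 6: S0 reads c1=5 → after 1×micro: 0; S1 reads c1=5 → after 1×micro: 5; S2 reads c0=0 → after 1×micro: 7/32 ⇒ (c0=0, c1=5, c2=7/32)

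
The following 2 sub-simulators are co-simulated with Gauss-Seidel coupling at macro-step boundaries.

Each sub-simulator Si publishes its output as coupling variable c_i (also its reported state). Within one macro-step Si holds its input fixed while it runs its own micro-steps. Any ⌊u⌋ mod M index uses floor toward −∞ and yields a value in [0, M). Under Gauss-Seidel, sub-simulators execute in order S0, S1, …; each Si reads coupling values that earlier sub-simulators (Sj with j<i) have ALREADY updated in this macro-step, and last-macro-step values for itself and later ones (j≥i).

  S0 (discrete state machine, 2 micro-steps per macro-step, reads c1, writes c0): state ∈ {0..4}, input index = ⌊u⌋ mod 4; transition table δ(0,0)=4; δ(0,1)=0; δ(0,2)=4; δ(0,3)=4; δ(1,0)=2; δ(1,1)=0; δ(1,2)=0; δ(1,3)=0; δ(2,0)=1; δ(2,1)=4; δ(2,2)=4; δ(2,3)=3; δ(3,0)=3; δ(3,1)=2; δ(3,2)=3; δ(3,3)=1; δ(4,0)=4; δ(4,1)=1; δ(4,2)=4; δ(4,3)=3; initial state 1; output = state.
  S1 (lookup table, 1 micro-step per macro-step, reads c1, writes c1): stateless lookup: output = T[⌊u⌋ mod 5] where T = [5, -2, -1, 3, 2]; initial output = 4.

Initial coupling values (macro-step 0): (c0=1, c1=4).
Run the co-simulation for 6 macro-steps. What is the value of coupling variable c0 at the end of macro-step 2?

macro 1: S0 reads c1=4 → after 2×micro: 1; S1 reads c1=4 → after 1×micro: 2 ⇒ (c0=1, c1=2)
macro 2: S0 reads c1=2 → after 2×micro: 4; S1 reads c1=2 → after 1×micro: -1 ⇒ (c0=4, c1=-1)
macro 3: S0 reads c1=-1 → after 2×micro: 1; S1 reads c1=-1 → after 1×micro: 2 ⇒ (c0=1, c1=2)
macro 4: S0 reads c1=2 → after 2×micro: 4; S1 reads c1=2 → after 1×micro: -1 ⇒ (c0=4, c1=-1)
macro 5: S0 reads c1=-1 → after 2×micro: 1; S1 reads c1=-1 → after 1×micro: 2 ⇒ (c0=1, c1=2)
macro 6: S0 reads c1=2 → after 2×micro: 4; S1 reads c1=2 → after 1×micro: -1 ⇒ (c0=4, c1=-1)

c0 at macro-step 2 = 4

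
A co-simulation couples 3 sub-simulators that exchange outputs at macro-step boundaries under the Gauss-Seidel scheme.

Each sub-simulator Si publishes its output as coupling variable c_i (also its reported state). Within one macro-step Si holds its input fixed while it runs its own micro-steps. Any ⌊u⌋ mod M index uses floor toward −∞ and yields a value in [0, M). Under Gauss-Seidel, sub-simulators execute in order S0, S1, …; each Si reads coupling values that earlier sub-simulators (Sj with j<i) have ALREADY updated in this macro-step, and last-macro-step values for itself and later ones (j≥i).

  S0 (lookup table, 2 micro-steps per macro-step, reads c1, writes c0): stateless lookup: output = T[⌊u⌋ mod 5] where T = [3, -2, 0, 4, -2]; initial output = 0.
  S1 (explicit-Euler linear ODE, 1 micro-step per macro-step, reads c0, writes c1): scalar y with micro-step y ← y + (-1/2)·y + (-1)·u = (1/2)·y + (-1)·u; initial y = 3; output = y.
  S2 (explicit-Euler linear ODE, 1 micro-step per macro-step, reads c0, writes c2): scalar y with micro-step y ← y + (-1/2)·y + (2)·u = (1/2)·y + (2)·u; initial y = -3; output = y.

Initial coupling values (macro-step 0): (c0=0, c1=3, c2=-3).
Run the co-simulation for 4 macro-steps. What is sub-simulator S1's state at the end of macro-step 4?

macro 1: S0 reads c1=3 → after 2×micro: 4; S1 reads c0=4 → after 1×micro: -5/2; S2 reads c0=4 → after 1×micro: 13/2 ⇒ (c0=4, c1=-5/2, c2=13/2)
macro 2: S0 reads c1=-5/2 → after 2×micro: 0; S1 reads c0=0 → after 1×micro: -5/4; S2 reads c0=0 → after 1×micro: 13/4 ⇒ (c0=0, c1=-5/4, c2=13/4)
macro 3: S0 reads c1=-5/4 → after 2×micro: 4; S1 reads c0=4 → after 1×micro: -37/8; S2 reads c0=4 → after 1×micro: 77/8 ⇒ (c0=4, c1=-37/8, c2=77/8)
macro 4: S0 reads c1=-37/8 → after 2×micro: 3; S1 reads c0=3 → after 1×micro: -85/16; S2 reads c0=3 → after 1×micro: 173/16 ⇒ (c0=3, c1=-85/16, c2=173/16)

S1 state at macro-step 4 = -85/16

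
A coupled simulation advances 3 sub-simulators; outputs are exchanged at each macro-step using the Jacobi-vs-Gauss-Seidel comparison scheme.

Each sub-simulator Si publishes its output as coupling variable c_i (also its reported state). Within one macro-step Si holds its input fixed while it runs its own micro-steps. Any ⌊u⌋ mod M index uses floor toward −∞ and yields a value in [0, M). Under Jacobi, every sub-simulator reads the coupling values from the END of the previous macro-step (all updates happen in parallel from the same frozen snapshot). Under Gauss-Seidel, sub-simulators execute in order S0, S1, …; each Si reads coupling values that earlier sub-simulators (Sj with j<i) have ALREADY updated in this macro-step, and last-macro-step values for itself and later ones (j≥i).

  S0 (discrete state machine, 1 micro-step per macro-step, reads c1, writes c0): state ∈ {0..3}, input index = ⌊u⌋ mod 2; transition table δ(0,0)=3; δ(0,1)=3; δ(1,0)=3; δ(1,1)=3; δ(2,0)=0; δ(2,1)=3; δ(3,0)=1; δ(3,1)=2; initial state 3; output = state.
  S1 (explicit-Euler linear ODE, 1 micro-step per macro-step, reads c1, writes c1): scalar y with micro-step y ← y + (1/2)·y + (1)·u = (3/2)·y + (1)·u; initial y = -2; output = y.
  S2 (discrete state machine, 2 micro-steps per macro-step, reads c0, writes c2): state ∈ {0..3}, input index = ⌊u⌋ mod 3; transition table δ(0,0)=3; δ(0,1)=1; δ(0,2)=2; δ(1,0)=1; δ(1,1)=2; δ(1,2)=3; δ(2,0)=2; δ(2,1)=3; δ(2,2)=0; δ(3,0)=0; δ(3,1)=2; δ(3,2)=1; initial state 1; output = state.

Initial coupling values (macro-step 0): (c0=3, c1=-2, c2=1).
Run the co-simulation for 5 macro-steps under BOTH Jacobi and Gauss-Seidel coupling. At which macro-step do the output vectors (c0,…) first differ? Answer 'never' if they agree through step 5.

first divergence at macro-step: 1

[Jacobi] macro 1: S0 reads c1=-2 → after 1×micro: 1; S1 reads c1=-2 → after 1×micro: -5; S2 reads c0=3 → after 2×micro: 1 ⇒ (c0=1, c1=-5, c2=1)
[Jacobi] macro 2: S0 reads c1=-5 → after 1×micro: 3; S1 reads c1=-5 → after 1×micro: -25/2; S2 reads c0=1 → after 2×micro: 3 ⇒ (c0=3, c1=-25/2, c2=3)
[Jacobi] macro 3: S0 reads c1=-25/2 → after 1×micro: 2; S1 reads c1=-25/2 → after 1×micro: -125/4; S2 reads c0=3 → after 2×micro: 3 ⇒ (c0=2, c1=-125/4, c2=3)
[Jacobi] macro 4: S0 reads c1=-125/4 → after 1×micro: 0; S1 reads c1=-125/4 → after 1×micro: -625/8; S2 reads c0=2 → after 2×micro: 3 ⇒ (c0=0, c1=-625/8, c2=3)
[Jacobi] macro 5: S0 reads c1=-625/8 → after 1×micro: 3; S1 reads c1=-625/8 → after 1×micro: -3125/16; S2 reads c0=0 → after 2×micro: 3 ⇒ (c0=3, c1=-3125/16, c2=3)
[Gauss-Seidel] macro 1: S0 reads c1=-2 → after 1×micro: 1; S1 reads c1=-2 → after 1×micro: -5; S2 reads c0=1 → after 2×micro: 3 ⇒ (c0=1, c1=-5, c2=3)
[Gauss-Seidel] macro 2: S0 reads c1=-5 → after 1×micro: 3; S1 reads c1=-5 → after 1×micro: -25/2; S2 reads c0=3 → after 2×micro: 3 ⇒ (c0=3, c1=-25/2, c2=3)
[Gauss-Seidel] macro 3: S0 reads c1=-25/2 → after 1×micro: 2; S1 reads c1=-25/2 → after 1×micro: -125/4; S2 reads c0=2 → after 2×micro: 3 ⇒ (c0=2, c1=-125/4, c2=3)
[Gauss-Seidel] macro 4: S0 reads c1=-125/4 → after 1×micro: 0; S1 reads c1=-125/4 → after 1×micro: -625/8; S2 reads c0=0 → after 2×micro: 3 ⇒ (c0=0, c1=-625/8, c2=3)
[Gauss-Seidel] macro 5: S0 reads c1=-625/8 → after 1×micro: 3; S1 reads c1=-625/8 → after 1×micro: -3125/16; S2 reads c0=3 → after 2×micro: 3 ⇒ (c0=3, c1=-3125/16, c2=3)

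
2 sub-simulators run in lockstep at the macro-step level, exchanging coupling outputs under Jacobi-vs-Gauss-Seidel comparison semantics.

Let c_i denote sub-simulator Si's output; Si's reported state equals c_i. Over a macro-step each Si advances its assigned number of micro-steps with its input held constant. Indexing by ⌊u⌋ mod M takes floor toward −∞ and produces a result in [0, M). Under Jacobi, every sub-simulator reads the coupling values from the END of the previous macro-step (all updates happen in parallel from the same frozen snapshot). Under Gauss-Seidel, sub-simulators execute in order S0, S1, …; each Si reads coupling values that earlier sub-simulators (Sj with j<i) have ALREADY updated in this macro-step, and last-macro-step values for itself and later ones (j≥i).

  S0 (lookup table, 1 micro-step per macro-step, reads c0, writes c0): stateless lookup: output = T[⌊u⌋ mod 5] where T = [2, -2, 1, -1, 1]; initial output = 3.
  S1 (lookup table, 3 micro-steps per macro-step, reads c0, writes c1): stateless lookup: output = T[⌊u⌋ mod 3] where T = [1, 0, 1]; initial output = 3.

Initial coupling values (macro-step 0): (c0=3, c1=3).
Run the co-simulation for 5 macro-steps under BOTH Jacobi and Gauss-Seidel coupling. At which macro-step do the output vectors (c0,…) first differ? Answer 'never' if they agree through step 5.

first divergence at macro-step: 2

[Jacobi] macro 1: S0 reads c0=3 → after 1×micro: -1; S1 reads c0=3 → after 3×micro: 1 ⇒ (c0=-1, c1=1)
[Jacobi] macro 2: S0 reads c0=-1 → after 1×micro: 1; S1 reads c0=-1 → after 3×micro: 1 ⇒ (c0=1, c1=1)
[Jacobi] macro 3: S0 reads c0=1 → after 1×micro: -2; S1 reads c0=1 → after 3×micro: 0 ⇒ (c0=-2, c1=0)
[Jacobi] macro 4: S0 reads c0=-2 → after 1×micro: -1; S1 reads c0=-2 → after 3×micro: 0 ⇒ (c0=-1, c1=0)
[Jacobi] macro 5: S0 reads c0=-1 → after 1×micro: 1; S1 reads c0=-1 → after 3×micro: 1 ⇒ (c0=1, c1=1)
[Gauss-Seidel] macro 1: S0 reads c0=3 → after 1×micro: -1; S1 reads c0=-1 → after 3×micro: 1 ⇒ (c0=-1, c1=1)
[Gauss-Seidel] macro 2: S0 reads c0=-1 → after 1×micro: 1; S1 reads c0=1 → after 3×micro: 0 ⇒ (c0=1, c1=0)
[Gauss-Seidel] macro 3: S0 reads c0=1 → after 1×micro: -2; S1 reads c0=-2 → after 3×micro: 0 ⇒ (c0=-2, c1=0)
[Gauss-Seidel] macro 4: S0 reads c0=-2 → after 1×micro: -1; S1 reads c0=-1 → after 3×micro: 1 ⇒ (c0=-1, c1=1)
[Gauss-Seidel] macro 5: S0 reads c0=-1 → after 1×micro: 1; S1 reads c0=1 → after 3×micro: 0 ⇒ (c0=1, c1=0)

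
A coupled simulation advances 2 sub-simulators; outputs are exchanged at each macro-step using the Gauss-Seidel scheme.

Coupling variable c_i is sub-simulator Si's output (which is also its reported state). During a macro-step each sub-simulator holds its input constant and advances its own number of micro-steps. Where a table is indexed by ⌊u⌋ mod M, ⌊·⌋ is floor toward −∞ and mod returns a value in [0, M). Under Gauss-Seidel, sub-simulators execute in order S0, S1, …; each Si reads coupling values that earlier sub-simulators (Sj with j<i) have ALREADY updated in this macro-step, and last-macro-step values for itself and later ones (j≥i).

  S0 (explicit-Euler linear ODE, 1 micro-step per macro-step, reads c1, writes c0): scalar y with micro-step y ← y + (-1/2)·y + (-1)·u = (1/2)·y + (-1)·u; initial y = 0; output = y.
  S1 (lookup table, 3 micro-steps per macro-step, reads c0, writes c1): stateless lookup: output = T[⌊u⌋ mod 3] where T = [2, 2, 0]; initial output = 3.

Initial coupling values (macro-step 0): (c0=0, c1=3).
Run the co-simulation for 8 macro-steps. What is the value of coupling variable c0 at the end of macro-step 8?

macro 1: S0 reads c1=3 → after 1×micro: -3; S1 reads c0=-3 → after 3×micro: 2 ⇒ (c0=-3, c1=2)
macro 2: S0 reads c1=2 → after 1×micro: -7/2; S1 reads c0=-7/2 → after 3×micro: 0 ⇒ (c0=-7/2, c1=0)
macro 3: S0 reads c1=0 → after 1×micro: -7/4; S1 reads c0=-7/4 → after 3×micro: 2 ⇒ (c0=-7/4, c1=2)
macro 4: S0 reads c1=2 → after 1×micro: -23/8; S1 reads c0=-23/8 → after 3×micro: 2 ⇒ (c0=-23/8, c1=2)
macro 5: S0 reads c1=2 → after 1×micro: -55/16; S1 reads c0=-55/16 → after 3×micro: 0 ⇒ (c0=-55/16, c1=0)
macro 6: S0 reads c1=0 → after 1×micro: -55/32; S1 reads c0=-55/32 → after 3×micro: 2 ⇒ (c0=-55/32, c1=2)
macro 7: S0 reads c1=2 → after 1×micro: -183/64; S1 reads c0=-183/64 → after 3×micro: 2 ⇒ (c0=-183/64, c1=2)
macro 8: S0 reads c1=2 → after 1×micro: -439/128; S1 reads c0=-439/128 → after 3×micro: 0 ⇒ (c0=-439/128, c1=0)

c0 at macro-step 8 = -439/128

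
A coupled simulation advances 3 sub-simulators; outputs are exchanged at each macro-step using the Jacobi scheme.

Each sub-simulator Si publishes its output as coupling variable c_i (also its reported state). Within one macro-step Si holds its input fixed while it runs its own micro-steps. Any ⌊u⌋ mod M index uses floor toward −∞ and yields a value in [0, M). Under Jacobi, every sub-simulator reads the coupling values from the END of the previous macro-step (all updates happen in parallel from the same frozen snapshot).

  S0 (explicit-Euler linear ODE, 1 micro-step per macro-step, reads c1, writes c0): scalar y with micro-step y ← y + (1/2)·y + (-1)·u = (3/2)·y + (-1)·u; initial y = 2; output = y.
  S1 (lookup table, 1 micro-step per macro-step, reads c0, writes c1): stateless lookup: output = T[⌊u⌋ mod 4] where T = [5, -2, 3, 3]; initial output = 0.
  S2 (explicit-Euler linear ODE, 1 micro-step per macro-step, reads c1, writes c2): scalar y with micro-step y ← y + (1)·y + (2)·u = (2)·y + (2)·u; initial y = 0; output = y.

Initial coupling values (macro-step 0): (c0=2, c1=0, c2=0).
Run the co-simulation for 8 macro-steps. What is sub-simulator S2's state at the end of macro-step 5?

macro 1: S0 reads c1=0 → after 1×micro: 3; S1 reads c0=2 → after 1×micro: 3; S2 reads c1=0 → after 1×micro: 0 ⇒ (c0=3, c1=3, c2=0)
macro 2: S0 reads c1=3 → after 1×micro: 3/2; S1 reads c0=3 → after 1×micro: 3; S2 reads c1=3 → after 1×micro: 6 ⇒ (c0=3/2, c1=3, c2=6)
macro 3: S0 reads c1=3 → after 1×micro: -3/4; S1 reads c0=3/2 → after 1×micro: -2; S2 reads c1=3 → after 1×micro: 18 ⇒ (c0=-3/4, c1=-2, c2=18)
macro 4: S0 reads c1=-2 → after 1×micro: 7/8; S1 reads c0=-3/4 → after 1×micro: 3; S2 reads c1=-2 → after 1×micro: 32 ⇒ (c0=7/8, c1=3, c2=32)
macro 5: S0 reads c1=3 → after 1×micro: -27/16; S1 reads c0=7/8 → after 1×micro: 5; S2 reads c1=3 → after 1×micro: 70 ⇒ (c0=-27/16, c1=5, c2=70)
macro 6: S0 reads c1=5 → after 1×micro: -241/32; S1 reads c0=-27/16 → after 1×micro: 3; S2 reads c1=5 → after 1×micro: 150 ⇒ (c0=-241/32, c1=3, c2=150)
macro 7: S0 reads c1=3 → after 1×micro: -915/64; S1 reads c0=-241/32 → after 1×micro: 5; S2 reads c1=3 → after 1×micro: 306 ⇒ (c0=-915/64, c1=5, c2=306)
macro 8: S0 reads c1=5 → after 1×micro: -3385/128; S1 reads c0=-915/64 → after 1×micro: -2; S2 reads c1=5 → after 1×micro: 622 ⇒ (c0=-3385/128, c1=-2, c2=622)

S2 state at macro-step 5 = 70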